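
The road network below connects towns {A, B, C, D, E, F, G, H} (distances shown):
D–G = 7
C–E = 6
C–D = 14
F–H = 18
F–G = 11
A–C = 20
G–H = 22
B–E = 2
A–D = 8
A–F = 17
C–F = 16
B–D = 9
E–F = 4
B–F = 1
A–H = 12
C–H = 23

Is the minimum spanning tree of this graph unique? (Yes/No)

Yes

Sort edges by weight, then run Kruskal:
B–F (1): add — endpoints in different components.
B–E (2): add — endpoints in different components.
E–F (4): skip — E and F already connected.
C–E (6): add — endpoints in different components.
D–G (7): add — endpoints in different components.
A–D (8): add — endpoints in different components.
B–D (9): add — endpoints in different components.
F–G (11): skip — F and G already connected.
A–H (12): add — endpoints in different components.
Every non-tree edge has weight strictly greater than the heaviest edge on the tree path between its endpoints, so the MST is unique.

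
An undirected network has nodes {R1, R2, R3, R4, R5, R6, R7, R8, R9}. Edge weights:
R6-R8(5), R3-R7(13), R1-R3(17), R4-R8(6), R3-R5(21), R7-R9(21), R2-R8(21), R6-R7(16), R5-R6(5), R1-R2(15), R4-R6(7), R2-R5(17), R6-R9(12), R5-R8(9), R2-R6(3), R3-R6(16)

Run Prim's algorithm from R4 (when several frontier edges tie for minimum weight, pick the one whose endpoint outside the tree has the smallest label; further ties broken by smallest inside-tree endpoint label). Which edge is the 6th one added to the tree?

R1-R2

Prim, starting at R4.
Step 1: cheapest edge leaving the tree is R4-R8 (6); add R8.
Step 2: cheapest edge leaving the tree is R6-R8 (5); add R6.
Step 3: cheapest edge leaving the tree is R2-R6 (3); add R2.
Step 4: cheapest edge leaving the tree is R5-R6 (5); add R5.
Step 5: cheapest edge leaving the tree is R6-R9 (12); add R9.
Step 6: cheapest edge leaving the tree is R1-R2 (15); add R1.
Step 7: cheapest edge leaving the tree is R3-R6 (16); add R3.
Step 8: cheapest edge leaving the tree is R3-R7 (13); add R7.
The 6th edge added is R1-R2.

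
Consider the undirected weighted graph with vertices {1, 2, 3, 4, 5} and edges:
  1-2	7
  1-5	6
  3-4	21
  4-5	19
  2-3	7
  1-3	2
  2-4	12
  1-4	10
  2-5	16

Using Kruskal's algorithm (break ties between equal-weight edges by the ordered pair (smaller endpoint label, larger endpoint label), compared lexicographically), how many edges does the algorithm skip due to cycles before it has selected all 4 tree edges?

Kruskal: consider edges lightest-first.
1-3 (2): add. Components now {1,3} {2} {4} {5}
1-5 (6): add. Components now {1,3,5} {2} {4}
1-2 (7): add. Components now {1,2,3,5} {4}
2-3 (7): skip — 2 and 3 already connected.
1-4 (10): add. Components now {1,2,3,4,5}
Edges rejected before the tree was complete: 1.

1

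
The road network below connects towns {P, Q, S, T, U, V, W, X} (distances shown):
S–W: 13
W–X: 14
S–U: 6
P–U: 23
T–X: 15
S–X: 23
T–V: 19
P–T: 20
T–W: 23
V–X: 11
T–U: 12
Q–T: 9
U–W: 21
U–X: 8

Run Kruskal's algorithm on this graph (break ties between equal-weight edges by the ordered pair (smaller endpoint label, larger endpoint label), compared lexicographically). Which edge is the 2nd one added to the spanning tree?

Kruskal: consider edges lightest-first.
S–U (6): add — endpoints in different components.
U–X (8): add — endpoints in different components.
Q–T (9): add — endpoints in different components.
V–X (11): add — endpoints in different components.
T–U (12): add — endpoints in different components.
S–W (13): add — endpoints in different components.
W–X (14): skip — W and X already connected.
T–X (15): skip — X and T already connected.
T–V (19): skip — T and V already connected.
P–T (20): add — endpoints in different components.
The 2nd edge added is U–X.

U-X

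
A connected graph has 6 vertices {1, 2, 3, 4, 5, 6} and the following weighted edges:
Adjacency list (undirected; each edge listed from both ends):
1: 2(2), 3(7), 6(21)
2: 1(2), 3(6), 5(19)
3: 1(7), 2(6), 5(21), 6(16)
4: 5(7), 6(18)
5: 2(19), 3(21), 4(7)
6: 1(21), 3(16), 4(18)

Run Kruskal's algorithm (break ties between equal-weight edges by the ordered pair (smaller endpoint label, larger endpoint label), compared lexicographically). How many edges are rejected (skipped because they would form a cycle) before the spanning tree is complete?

1

Kruskal's algorithm — process edges by increasing weight (ties by edge label):
1-2 (2): add. Components now {1,2} {3} {4} {5} {6}
2-3 (6): add. Components now {1,2,3} {4} {5} {6}
1-3 (7): skip — 1 and 3 already connected.
4-5 (7): add. Components now {1,2,3} {4,5} {6}
3-6 (16): add. Components now {1,2,3,6} {4,5}
4-6 (18): add. Components now {1,2,3,4,5,6}
Edges rejected before the tree was complete: 1.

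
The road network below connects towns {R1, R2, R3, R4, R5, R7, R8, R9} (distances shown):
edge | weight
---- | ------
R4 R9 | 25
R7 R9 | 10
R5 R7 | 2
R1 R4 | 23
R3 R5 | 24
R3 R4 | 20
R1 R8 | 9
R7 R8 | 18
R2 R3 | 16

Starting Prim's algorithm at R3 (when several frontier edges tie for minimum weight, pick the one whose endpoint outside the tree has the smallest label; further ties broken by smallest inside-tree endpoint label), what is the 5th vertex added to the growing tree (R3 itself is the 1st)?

R8

Prim's algorithm from R3:
Step 1: cheapest edge leaving the tree is R2 R3 (16); add R2.
Step 2: cheapest edge leaving the tree is R3 R4 (20); add R4.
Step 3: cheapest edge leaving the tree is R1 R4 (23); add R1.
Step 4: cheapest edge leaving the tree is R1 R8 (9); add R8.
Step 5: cheapest edge leaving the tree is R7 R8 (18); add R7.
Step 6: cheapest edge leaving the tree is R5 R7 (2); add R5.
Step 7: cheapest edge leaving the tree is R7 R9 (10); add R9.
Vertex order: R3, R2, R4, R1, R8, R7, R5, R9. The 5th vertex is R8.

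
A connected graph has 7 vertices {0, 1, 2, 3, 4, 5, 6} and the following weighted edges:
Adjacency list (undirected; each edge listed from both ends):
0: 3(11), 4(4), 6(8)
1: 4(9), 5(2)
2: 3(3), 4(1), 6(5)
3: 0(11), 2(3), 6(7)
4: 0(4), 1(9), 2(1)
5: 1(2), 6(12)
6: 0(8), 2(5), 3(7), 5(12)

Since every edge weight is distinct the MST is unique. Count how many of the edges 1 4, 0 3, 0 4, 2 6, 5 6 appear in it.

3

Sort edges by weight, then run Kruskal:
2 4 (1): add — endpoints in different components.
1 5 (2): add — endpoints in different components.
2 3 (3): add — endpoints in different components.
0 4 (4): add — endpoints in different components.
2 6 (5): add — endpoints in different components.
3 6 (7): skip — 3 and 6 already connected.
0 6 (8): skip — 0 and 6 already connected.
1 4 (9): add — endpoints in different components.
MST edge set: {2 4, 1 5, 2 3, 0 4, 2 6, 1 4}.
Of the listed edges, {1 4, 0 4, 2 6} are in the MST → 3.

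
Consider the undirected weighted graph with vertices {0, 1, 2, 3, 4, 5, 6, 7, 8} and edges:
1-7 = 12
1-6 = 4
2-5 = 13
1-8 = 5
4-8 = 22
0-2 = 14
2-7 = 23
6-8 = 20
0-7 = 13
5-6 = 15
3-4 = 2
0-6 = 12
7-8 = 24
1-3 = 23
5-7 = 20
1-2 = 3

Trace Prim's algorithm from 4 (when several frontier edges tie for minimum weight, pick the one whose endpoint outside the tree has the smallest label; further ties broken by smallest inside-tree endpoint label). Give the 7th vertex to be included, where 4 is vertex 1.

0

Grow the tree from 4 using Prim:
Step 1: cheapest edge leaving the tree is 3-4 (2); add 3.
Step 2: cheapest edge leaving the tree is 4-8 (22); add 8.
Step 3: cheapest edge leaving the tree is 1-8 (5); add 1.
Step 4: cheapest edge leaving the tree is 1-2 (3); add 2.
Step 5: cheapest edge leaving the tree is 1-6 (4); add 6.
Step 6: cheapest edge leaving the tree is 0-6 (12); add 0.
Step 7: cheapest edge leaving the tree is 1-7 (12); add 7.
Step 8: cheapest edge leaving the tree is 2-5 (13); add 5.
Vertex order: 4, 3, 8, 1, 2, 6, 0, 7, 5. The 7th vertex is 0.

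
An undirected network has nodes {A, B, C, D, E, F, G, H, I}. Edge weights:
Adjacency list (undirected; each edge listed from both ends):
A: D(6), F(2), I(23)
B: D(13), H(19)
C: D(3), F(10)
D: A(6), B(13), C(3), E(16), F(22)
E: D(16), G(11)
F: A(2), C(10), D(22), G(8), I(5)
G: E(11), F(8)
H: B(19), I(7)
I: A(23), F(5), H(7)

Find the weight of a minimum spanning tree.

55

Prim's algorithm from E:
Step 1: frontier [E–G 11, D–E 16] → take E–G (11); add G.
Step 2: frontier [D–E 16, F–G 8] → take F–G (8); add F.
Step 3: frontier [D–E 16, A–F 2, F–I 5, C–F 10, D–F 22] → take A–F (2); add A.
Step 4: frontier [A–D 6, A–I 23, D–E 16, F–I 5, C–F 10, D–F 22] → take F–I (5); add I.
Step 5: frontier [A–D 6, D–E 16, C–F 10, D–F 22, H–I 7] → take A–D (6); add D.
Step 6: frontier [C–D 3, B–D 13, C–F 10, H–I 7] → take C–D (3); add C.
Step 7: frontier [B–D 13, H–I 7] → take H–I (7); add H.
Step 8: frontier [B–D 13, B–H 19] → take B–D (13); add B.
MST edges: E–G, F–G, A–F, F–I, A–D, C–D, H–I, B–D; total weight 11+8+2+5+6+3+7+13 = 55.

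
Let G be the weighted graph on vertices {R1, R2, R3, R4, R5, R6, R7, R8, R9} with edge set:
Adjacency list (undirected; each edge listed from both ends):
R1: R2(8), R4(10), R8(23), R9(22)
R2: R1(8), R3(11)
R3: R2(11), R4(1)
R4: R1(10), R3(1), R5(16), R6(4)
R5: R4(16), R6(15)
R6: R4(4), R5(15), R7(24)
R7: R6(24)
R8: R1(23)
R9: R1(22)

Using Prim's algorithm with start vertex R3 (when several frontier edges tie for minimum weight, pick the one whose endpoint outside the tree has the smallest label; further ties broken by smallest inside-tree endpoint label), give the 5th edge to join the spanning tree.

Prim, starting at R3.
Step 1: cheapest edge leaving the tree is R3—R4 (1); add R4.
Step 2: cheapest edge leaving the tree is R4—R6 (4); add R6.
Step 3: cheapest edge leaving the tree is R1—R4 (10); add R1.
Step 4: cheapest edge leaving the tree is R1—R2 (8); add R2.
Step 5: cheapest edge leaving the tree is R5—R6 (15); add R5.
Step 6: cheapest edge leaving the tree is R1—R9 (22); add R9.
Step 7: cheapest edge leaving the tree is R1—R8 (23); add R8.
Step 8: cheapest edge leaving the tree is R6—R7 (24); add R7.
The 5th edge added is R5—R6.

R5-R6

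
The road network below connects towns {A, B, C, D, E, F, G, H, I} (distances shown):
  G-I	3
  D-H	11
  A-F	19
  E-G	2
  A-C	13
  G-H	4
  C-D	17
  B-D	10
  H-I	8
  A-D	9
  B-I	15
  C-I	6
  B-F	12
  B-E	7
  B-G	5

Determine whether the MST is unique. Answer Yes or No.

Kruskal's algorithm — process edges by increasing weight (ties by edge label):
E-G (2): add — endpoints in different components.
G-I (3): add — endpoints in different components.
G-H (4): add — endpoints in different components.
B-G (5): add — endpoints in different components.
C-I (6): add — endpoints in different components.
B-E (7): skip — B and E already connected.
H-I (8): skip — H and I already connected.
A-D (9): add — endpoints in different components.
B-D (10): add — endpoints in different components.
D-H (11): skip — D and H already connected.
B-F (12): add — endpoints in different components.
Every non-tree edge has weight strictly greater than the heaviest edge on the tree path between its endpoints, so the MST is unique.

Yes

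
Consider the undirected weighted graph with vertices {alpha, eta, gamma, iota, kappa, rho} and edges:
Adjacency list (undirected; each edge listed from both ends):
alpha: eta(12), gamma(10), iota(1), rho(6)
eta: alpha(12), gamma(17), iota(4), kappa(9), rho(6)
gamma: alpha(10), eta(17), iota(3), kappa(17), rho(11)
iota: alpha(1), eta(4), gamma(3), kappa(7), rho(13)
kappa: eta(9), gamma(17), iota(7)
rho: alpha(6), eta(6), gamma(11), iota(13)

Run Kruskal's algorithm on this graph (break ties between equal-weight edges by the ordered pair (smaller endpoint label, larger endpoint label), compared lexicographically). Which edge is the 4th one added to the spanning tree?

Kruskal's algorithm — process edges by increasing weight (ties by edge label):
alpha iota (1): add. Components now {kappa} {eta} {alpha,iota} {gamma} {rho}
gamma iota (3): add. Components now {kappa} {eta} {alpha,gamma,iota} {rho}
eta iota (4): add. Components now {kappa} {alpha,eta,gamma,iota} {rho}
alpha rho (6): add. Components now {kappa} {alpha,eta,gamma,iota,rho}
eta rho (6): skip — eta and rho already connected.
iota kappa (7): add. Components now {alpha,eta,gamma,iota,kappa,rho}
The 4th edge added is alpha rho.

alpha-rho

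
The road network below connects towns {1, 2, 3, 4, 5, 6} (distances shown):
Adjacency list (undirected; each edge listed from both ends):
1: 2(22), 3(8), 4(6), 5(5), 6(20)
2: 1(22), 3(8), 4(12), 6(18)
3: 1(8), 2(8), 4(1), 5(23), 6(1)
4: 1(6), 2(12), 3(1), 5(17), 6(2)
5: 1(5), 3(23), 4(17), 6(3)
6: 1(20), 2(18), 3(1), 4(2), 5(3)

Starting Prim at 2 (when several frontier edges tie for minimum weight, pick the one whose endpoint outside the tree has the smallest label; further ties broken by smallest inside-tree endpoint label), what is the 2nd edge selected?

3-4

Prim, starting at 2.
Step 1: frontier [2 3 8, 2 4 12, 2 6 18, 1 2 22] → take 2 3 (8); add 3.
Step 2: frontier [2 4 12, 2 6 18, 1 2 22, 3 4 1, 3 6 1, 1 3 8, 3 5 23] → take 3 4 (1); add 4.
Step 3: frontier [2 6 18, 1 2 22, 3 6 1, 1 3 8, 3 5 23, 4 6 2, 1 4 6, 4 5 17] → take 3 6 (1); add 6.
Step 4: frontier [1 2 22, 1 3 8, 3 5 23, 1 4 6, 4 5 17, 5 6 3, 1 6 20] → take 5 6 (3); add 5.
Step 5: frontier [1 2 22, 1 3 8, 1 4 6, 1 5 5, 1 6 20] → take 1 5 (5); add 1.
The 2nd edge added is 3 4.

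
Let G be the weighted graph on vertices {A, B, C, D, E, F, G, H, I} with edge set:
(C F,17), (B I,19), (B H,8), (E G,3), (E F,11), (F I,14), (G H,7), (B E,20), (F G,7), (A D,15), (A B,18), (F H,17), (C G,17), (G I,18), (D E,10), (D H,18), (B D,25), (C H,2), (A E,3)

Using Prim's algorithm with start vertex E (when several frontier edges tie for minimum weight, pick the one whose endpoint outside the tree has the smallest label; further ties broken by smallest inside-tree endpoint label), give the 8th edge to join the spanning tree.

Grow the tree from E using Prim:
Step 1: cheapest edge leaving the tree is A E (3); add A.
Step 2: cheapest edge leaving the tree is E G (3); add G.
Step 3: cheapest edge leaving the tree is F G (7); add F.
Step 4: cheapest edge leaving the tree is G H (7); add H.
Step 5: cheapest edge leaving the tree is C H (2); add C.
Step 6: cheapest edge leaving the tree is B H (8); add B.
Step 7: cheapest edge leaving the tree is D E (10); add D.
Step 8: cheapest edge leaving the tree is F I (14); add I.
The 8th edge added is F I.

F-I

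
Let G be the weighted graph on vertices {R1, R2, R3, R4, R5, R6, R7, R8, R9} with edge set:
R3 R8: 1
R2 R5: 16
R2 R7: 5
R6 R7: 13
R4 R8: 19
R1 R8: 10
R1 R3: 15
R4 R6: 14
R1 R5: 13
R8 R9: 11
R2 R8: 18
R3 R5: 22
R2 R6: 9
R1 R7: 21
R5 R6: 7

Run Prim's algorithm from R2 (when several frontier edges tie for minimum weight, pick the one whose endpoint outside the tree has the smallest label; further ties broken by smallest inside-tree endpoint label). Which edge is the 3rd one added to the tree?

Prim, starting at R2.
Step 1: cheapest edge leaving the tree is R2 R7 (5); add R7.
Step 2: cheapest edge leaving the tree is R2 R6 (9); add R6.
Step 3: cheapest edge leaving the tree is R5 R6 (7); add R5.
Step 4: cheapest edge leaving the tree is R1 R5 (13); add R1.
Step 5: cheapest edge leaving the tree is R1 R8 (10); add R8.
Step 6: cheapest edge leaving the tree is R3 R8 (1); add R3.
Step 7: cheapest edge leaving the tree is R8 R9 (11); add R9.
Step 8: cheapest edge leaving the tree is R4 R6 (14); add R4.
The 3rd edge added is R5 R6.

R5-R6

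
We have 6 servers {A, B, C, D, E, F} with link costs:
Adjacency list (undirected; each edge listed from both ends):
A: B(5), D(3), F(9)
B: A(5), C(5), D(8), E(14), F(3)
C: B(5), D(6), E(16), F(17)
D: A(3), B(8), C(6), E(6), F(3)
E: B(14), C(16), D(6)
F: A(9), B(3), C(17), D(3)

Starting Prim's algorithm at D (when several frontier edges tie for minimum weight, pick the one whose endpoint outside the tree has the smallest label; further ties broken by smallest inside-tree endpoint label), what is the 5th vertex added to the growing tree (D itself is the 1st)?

Prim, starting at D.
Step 1: frontier [A—D 3, D—F 3, C—D 6, D—E 6, B—D 8] → take A—D (3); add A.
Step 2: frontier [A—B 5, A—F 9, D—F 3, C—D 6, D—E 6, B—D 8] → take D—F (3); add F.
Step 3: frontier [A—B 5, C—D 6, D—E 6, B—D 8, B—F 3, C—F 17] → take B—F (3); add B.
Step 4: frontier [B—C 5, B—E 14, C—D 6, D—E 6, C—F 17] → take B—C (5); add C.
Step 5: frontier [B—E 14, C—E 16, D—E 6] → take D—E (6); add E.
Vertex order: D, A, F, B, C, E. The 5th vertex is C.

C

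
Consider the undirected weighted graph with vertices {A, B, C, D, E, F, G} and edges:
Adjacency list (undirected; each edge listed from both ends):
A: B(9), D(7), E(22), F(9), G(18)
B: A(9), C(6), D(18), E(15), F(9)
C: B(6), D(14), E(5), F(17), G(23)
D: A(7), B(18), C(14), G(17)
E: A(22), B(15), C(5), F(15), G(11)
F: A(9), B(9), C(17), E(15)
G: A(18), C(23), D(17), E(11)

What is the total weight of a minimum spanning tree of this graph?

Prim's algorithm from D:
Step 1: cheapest edge leaving the tree is A—D (7); add A.
Step 2: cheapest edge leaving the tree is A—B (9); add B.
Step 3: cheapest edge leaving the tree is B—C (6); add C.
Step 4: cheapest edge leaving the tree is C—E (5); add E.
Step 5: cheapest edge leaving the tree is A—F (9); add F.
Step 6: cheapest edge leaving the tree is E—G (11); add G.
MST edges: A—D, A—B, B—C, C—E, A—F, E—G; total weight 7+9+6+5+9+11 = 47.

47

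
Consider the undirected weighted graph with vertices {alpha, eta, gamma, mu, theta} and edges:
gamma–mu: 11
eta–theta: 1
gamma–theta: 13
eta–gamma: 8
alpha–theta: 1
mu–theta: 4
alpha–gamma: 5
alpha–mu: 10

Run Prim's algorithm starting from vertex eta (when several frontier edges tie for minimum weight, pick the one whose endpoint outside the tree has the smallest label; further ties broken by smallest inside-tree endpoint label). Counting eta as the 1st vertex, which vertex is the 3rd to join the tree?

Prim's algorithm from eta:
Step 1: cheapest edge leaving the tree is eta–theta (1); add theta.
Step 2: cheapest edge leaving the tree is alpha–theta (1); add alpha.
Step 3: cheapest edge leaving the tree is mu–theta (4); add mu.
Step 4: cheapest edge leaving the tree is alpha–gamma (5); add gamma.
Vertex order: eta, theta, alpha, mu, gamma. The 3rd vertex is alpha.

alpha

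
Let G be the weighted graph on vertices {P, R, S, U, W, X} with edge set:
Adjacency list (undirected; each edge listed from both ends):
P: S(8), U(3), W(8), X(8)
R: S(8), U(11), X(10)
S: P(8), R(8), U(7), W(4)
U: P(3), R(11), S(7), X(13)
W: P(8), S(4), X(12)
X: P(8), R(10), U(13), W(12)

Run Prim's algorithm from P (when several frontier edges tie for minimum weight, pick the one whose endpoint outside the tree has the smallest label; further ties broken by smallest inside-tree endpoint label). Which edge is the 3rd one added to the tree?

Prim's algorithm from P:
Step 1: cheapest edge leaving the tree is P U (3); add U.
Step 2: cheapest edge leaving the tree is S U (7); add S.
Step 3: cheapest edge leaving the tree is S W (4); add W.
Step 4: cheapest edge leaving the tree is R S (8); add R.
Step 5: cheapest edge leaving the tree is P X (8); add X.
The 3rd edge added is S W.

S-W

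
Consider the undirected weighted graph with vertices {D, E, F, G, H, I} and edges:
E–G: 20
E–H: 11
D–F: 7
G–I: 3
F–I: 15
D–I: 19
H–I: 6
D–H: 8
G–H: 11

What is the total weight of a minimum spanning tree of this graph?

Prim's algorithm from E:
Step 1: frontier [E–H 11, E–G 20] → take E–H (11); add H.
Step 2: frontier [E–G 20, H–I 6, D–H 8, G–H 11] → take H–I (6); add I.
Step 3: frontier [E–G 20, D–H 8, G–H 11, G–I 3, F–I 15, D–I 19] → take G–I (3); add G.
Step 4: frontier [D–H 8, F–I 15, D–I 19] → take D–H (8); add D.
Step 5: frontier [D–F 7, F–I 15] → take D–F (7); add F.
MST edges: E–H, H–I, G–I, D–H, D–F; total weight 11+6+3+8+7 = 35.

35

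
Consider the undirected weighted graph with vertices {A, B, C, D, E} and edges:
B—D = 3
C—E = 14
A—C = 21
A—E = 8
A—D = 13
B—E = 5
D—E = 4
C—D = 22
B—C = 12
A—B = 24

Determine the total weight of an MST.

27

Prim's algorithm from D:
Step 1: frontier [B—D 3, D—E 4, A—D 13, C—D 22] → take B—D (3); add B.
Step 2: frontier [B—E 5, B—C 12, A—B 24, D—E 4, A—D 13, C—D 22] → take D—E (4); add E.
Step 3: frontier [B—C 12, A—B 24, A—D 13, C—D 22, A—E 8, C—E 14] → take A—E (8); add A.
Step 4: frontier [A—C 21, B—C 12, C—D 22, C—E 14] → take B—C (12); add C.
MST edges: B—D, D—E, A—E, B—C; total weight 3+4+8+12 = 27.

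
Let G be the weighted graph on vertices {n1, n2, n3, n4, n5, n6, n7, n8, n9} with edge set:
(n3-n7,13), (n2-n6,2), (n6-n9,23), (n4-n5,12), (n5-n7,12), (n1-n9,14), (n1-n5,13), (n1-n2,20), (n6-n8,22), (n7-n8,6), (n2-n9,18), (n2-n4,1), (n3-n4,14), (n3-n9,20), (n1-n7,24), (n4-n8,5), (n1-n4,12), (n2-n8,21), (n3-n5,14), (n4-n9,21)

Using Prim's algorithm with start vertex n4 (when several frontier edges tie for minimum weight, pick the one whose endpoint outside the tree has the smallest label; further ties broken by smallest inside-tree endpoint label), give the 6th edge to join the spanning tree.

n4-n5

Prim's algorithm from n4:
Step 1: cheapest edge leaving the tree is n2-n4 (1); add n2.
Step 2: cheapest edge leaving the tree is n2-n6 (2); add n6.
Step 3: cheapest edge leaving the tree is n4-n8 (5); add n8.
Step 4: cheapest edge leaving the tree is n7-n8 (6); add n7.
Step 5: cheapest edge leaving the tree is n1-n4 (12); add n1.
Step 6: cheapest edge leaving the tree is n4-n5 (12); add n5.
Step 7: cheapest edge leaving the tree is n3-n7 (13); add n3.
Step 8: cheapest edge leaving the tree is n1-n9 (14); add n9.
The 6th edge added is n4-n5.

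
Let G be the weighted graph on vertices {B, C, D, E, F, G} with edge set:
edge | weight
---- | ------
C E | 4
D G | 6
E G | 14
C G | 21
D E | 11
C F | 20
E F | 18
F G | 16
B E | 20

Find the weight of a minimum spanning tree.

57

Kruskal: consider edges lightest-first.
C E (4): add. Components now {B} {C,E} {D} {F} {G}
D G (6): add. Components now {B} {C,E} {D,G} {F}
D E (11): add. Components now {B} {C,D,E,G} {F}
E G (14): skip — E and G already connected.
F G (16): add. Components now {B} {C,D,E,F,G}
E F (18): skip — E and F already connected.
B E (20): add. Components now {B,C,D,E,F,G}
MST edges: C E, D G, D E, F G, B E; total weight 4+6+11+16+20 = 57.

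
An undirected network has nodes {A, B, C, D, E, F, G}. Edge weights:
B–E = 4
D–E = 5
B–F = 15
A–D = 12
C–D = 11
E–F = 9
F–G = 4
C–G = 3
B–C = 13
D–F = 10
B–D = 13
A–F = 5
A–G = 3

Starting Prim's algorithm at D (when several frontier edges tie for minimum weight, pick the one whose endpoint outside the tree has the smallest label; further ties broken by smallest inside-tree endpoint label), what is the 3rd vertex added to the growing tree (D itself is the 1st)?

Prim's algorithm from D:
Step 1: cheapest edge leaving the tree is D–E (5); add E.
Step 2: cheapest edge leaving the tree is B–E (4); add B.
Step 3: cheapest edge leaving the tree is E–F (9); add F.
Step 4: cheapest edge leaving the tree is F–G (4); add G.
Step 5: cheapest edge leaving the tree is A–G (3); add A.
Step 6: cheapest edge leaving the tree is C–G (3); add C.
Vertex order: D, E, B, F, G, A, C. The 3rd vertex is B.

B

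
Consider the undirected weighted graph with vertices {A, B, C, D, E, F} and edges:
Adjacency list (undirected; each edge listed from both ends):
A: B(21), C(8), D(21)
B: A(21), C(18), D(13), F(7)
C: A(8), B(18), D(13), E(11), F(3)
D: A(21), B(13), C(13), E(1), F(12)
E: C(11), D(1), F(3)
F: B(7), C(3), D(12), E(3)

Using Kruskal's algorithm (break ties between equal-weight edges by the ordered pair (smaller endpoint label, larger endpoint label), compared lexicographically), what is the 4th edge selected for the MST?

Sort edges by weight, then run Kruskal:
D-E (1): add — endpoints in different components.
C-F (3): add — endpoints in different components.
E-F (3): add — endpoints in different components.
B-F (7): add — endpoints in different components.
A-C (8): add — endpoints in different components.
The 4th edge added is B-F.

B-F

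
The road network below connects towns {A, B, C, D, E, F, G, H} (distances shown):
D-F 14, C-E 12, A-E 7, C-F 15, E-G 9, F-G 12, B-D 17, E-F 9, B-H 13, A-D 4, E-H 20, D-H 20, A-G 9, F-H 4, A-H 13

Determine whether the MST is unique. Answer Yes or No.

Sort edges by weight, then run Kruskal:
A-D (4): add — endpoints in different components.
F-H (4): add — endpoints in different components.
A-E (7): add — endpoints in different components.
A-G (9): add — endpoints in different components.
E-F (9): add — endpoints in different components.
E-G (9): skip — E and G already connected.
C-E (12): add — endpoints in different components.
F-G (12): skip — F and G already connected.
A-H (13): skip — A and H already connected.
B-H (13): add — endpoints in different components.
Non-tree edge E-G has weight 9, equal to the heaviest edge on its tree cycle — swapping gives another MST of the same weight. Not unique.

No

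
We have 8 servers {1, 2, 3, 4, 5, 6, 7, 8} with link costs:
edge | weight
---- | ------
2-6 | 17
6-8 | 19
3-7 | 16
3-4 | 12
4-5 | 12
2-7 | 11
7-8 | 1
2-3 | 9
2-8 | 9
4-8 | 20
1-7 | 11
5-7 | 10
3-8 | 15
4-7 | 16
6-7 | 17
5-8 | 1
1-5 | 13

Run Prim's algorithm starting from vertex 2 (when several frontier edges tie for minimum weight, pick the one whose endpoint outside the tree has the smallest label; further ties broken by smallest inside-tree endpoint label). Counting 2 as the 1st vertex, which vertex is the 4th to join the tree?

5

Grow the tree from 2 using Prim:
Step 1: cheapest edge leaving the tree is 2-3 (9); add 3.
Step 2: cheapest edge leaving the tree is 2-8 (9); add 8.
Step 3: cheapest edge leaving the tree is 5-8 (1); add 5.
Step 4: cheapest edge leaving the tree is 7-8 (1); add 7.
Step 5: cheapest edge leaving the tree is 1-7 (11); add 1.
Step 6: cheapest edge leaving the tree is 3-4 (12); add 4.
Step 7: cheapest edge leaving the tree is 2-6 (17); add 6.
Vertex order: 2, 3, 8, 5, 7, 1, 4, 6. The 4th vertex is 5.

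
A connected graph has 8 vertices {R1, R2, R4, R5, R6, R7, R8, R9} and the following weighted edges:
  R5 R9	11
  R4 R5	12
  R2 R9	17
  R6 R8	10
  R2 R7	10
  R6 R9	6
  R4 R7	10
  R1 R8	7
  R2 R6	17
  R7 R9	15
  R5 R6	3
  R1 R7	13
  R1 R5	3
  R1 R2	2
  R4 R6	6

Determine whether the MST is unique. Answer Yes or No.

No

Kruskal's algorithm — process edges by increasing weight (ties by edge label):
R1 R2 (2): add — endpoints in different components.
R1 R5 (3): add — endpoints in different components.
R5 R6 (3): add — endpoints in different components.
R4 R6 (6): add — endpoints in different components.
R6 R9 (6): add — endpoints in different components.
R1 R8 (7): add — endpoints in different components.
R2 R7 (10): add — endpoints in different components.
Non-tree edge R4 R7 has weight 10, equal to the heaviest edge on its tree cycle — swapping gives another MST of the same weight. Not unique.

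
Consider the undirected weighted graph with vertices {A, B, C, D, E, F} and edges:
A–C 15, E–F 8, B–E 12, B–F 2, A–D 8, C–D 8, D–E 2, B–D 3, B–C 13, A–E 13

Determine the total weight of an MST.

Sort edges by weight, then run Kruskal:
B–F (2): add. Components now {A} {B,F} {C} {D} {E}
D–E (2): add. Components now {A} {B,F} {C} {D,E}
B–D (3): add. Components now {A} {B,D,E,F} {C}
A–D (8): add. Components now {A,B,D,E,F} {C}
C–D (8): add. Components now {A,B,C,D,E,F}
MST edges: B–F, D–E, B–D, A–D, C–D; total weight 2+2+3+8+8 = 23.

23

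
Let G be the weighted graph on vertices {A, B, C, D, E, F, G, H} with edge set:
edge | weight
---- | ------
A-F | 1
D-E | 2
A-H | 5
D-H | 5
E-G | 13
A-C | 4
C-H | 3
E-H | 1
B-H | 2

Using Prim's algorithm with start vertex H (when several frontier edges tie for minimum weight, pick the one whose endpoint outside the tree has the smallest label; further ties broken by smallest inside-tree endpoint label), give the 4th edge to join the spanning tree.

C-H

Prim, starting at H.
Step 1: cheapest edge leaving the tree is E-H (1); add E.
Step 2: cheapest edge leaving the tree is B-H (2); add B.
Step 3: cheapest edge leaving the tree is D-E (2); add D.
Step 4: cheapest edge leaving the tree is C-H (3); add C.
Step 5: cheapest edge leaving the tree is A-C (4); add A.
Step 6: cheapest edge leaving the tree is A-F (1); add F.
Step 7: cheapest edge leaving the tree is E-G (13); add G.
The 4th edge added is C-H.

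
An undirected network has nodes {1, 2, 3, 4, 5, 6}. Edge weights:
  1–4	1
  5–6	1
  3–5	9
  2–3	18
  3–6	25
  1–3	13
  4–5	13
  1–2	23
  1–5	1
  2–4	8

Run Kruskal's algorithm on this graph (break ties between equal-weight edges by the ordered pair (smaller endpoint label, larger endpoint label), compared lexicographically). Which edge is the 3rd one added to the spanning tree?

Kruskal's algorithm — process edges by increasing weight (ties by edge label):
1–4 (1): add. Components now {1,4} {2} {3} {5} {6}
1–5 (1): add. Components now {1,4,5} {2} {3} {6}
5–6 (1): add. Components now {1,4,5,6} {2} {3}
2–4 (8): add. Components now {1,2,4,5,6} {3}
3–5 (9): add. Components now {1,2,3,4,5,6}
The 3rd edge added is 5–6.

5-6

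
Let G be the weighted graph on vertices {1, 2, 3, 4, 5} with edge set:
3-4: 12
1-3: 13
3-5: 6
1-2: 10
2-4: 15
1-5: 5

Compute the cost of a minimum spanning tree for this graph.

33

Sort edges by weight, then run Kruskal:
1-5 (5): add — endpoints in different components.
3-5 (6): add — endpoints in different components.
1-2 (10): add — endpoints in different components.
3-4 (12): add — endpoints in different components.
MST edges: 1-5, 3-5, 1-2, 3-4; total weight 5+6+10+12 = 33.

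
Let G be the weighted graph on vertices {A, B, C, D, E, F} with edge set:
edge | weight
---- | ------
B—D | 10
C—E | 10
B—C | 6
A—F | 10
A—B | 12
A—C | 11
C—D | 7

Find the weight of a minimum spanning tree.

44

Prim's algorithm from F:
Step 1: frontier [A—F 10] → take A—F (10); add A.
Step 2: frontier [A—C 11, A—B 12] → take A—C (11); add C.
Step 3: frontier [A—B 12, B—C 6, C—D 7, C—E 10] → take B—C (6); add B.
Step 4: frontier [B—D 10, C—D 7, C—E 10] → take C—D (7); add D.
Step 5: frontier [C—E 10] → take C—E (10); add E.
MST edges: A—F, A—C, B—C, C—D, C—E; total weight 10+11+6+7+10 = 44.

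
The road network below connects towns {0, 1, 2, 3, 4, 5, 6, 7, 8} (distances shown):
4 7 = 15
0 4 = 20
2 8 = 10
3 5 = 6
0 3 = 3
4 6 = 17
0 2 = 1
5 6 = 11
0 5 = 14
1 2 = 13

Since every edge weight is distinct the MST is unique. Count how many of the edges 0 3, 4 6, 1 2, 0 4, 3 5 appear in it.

4

Kruskal's algorithm — process edges by increasing weight (ties by edge label):
0 2 (1): add — endpoints in different components.
0 3 (3): add — endpoints in different components.
3 5 (6): add — endpoints in different components.
2 8 (10): add — endpoints in different components.
5 6 (11): add — endpoints in different components.
1 2 (13): add — endpoints in different components.
0 5 (14): skip — 0 and 5 already connected.
4 7 (15): add — endpoints in different components.
4 6 (17): add — endpoints in different components.
MST edge set: {0 2, 0 3, 3 5, 2 8, 5 6, 1 2, 4 7, 4 6}.
Of the listed edges, {0 3, 4 6, 1 2, 3 5} are in the MST → 4.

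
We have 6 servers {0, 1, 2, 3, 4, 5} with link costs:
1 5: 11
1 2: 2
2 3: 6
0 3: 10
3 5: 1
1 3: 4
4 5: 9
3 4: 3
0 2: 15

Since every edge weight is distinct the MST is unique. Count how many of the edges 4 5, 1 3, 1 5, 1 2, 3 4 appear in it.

Kruskal: consider edges lightest-first.
3 5 (1): add — endpoints in different components.
1 2 (2): add — endpoints in different components.
3 4 (3): add — endpoints in different components.
1 3 (4): add — endpoints in different components.
2 3 (6): skip — 2 and 3 already connected.
4 5 (9): skip — 4 and 5 already connected.
0 3 (10): add — endpoints in different components.
MST edge set: {3 5, 1 2, 3 4, 1 3, 0 3}.
Of the listed edges, {1 3, 1 2, 3 4} are in the MST → 3.

3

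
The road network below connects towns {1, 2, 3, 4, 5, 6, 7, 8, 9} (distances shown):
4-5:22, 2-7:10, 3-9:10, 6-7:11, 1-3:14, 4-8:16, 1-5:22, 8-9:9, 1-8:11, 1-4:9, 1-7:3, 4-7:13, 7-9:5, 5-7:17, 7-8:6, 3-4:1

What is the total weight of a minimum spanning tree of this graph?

Kruskal's algorithm — process edges by increasing weight (ties by edge label):
3-4 (1): add — endpoints in different components.
1-7 (3): add — endpoints in different components.
7-9 (5): add — endpoints in different components.
7-8 (6): add — endpoints in different components.
1-4 (9): add — endpoints in different components.
8-9 (9): skip — 8 and 9 already connected.
2-7 (10): add — endpoints in different components.
3-9 (10): skip — 3 and 9 already connected.
1-8 (11): skip — 1 and 8 already connected.
6-7 (11): add — endpoints in different components.
4-7 (13): skip — 4 and 7 already connected.
1-3 (14): skip — 1 and 3 already connected.
4-8 (16): skip — 4 and 8 already connected.
5-7 (17): add — endpoints in different components.
MST edges: 3-4, 1-7, 7-9, 7-8, 1-4, 2-7, 6-7, 5-7; total weight 1+3+5+6+9+10+11+17 = 62.

62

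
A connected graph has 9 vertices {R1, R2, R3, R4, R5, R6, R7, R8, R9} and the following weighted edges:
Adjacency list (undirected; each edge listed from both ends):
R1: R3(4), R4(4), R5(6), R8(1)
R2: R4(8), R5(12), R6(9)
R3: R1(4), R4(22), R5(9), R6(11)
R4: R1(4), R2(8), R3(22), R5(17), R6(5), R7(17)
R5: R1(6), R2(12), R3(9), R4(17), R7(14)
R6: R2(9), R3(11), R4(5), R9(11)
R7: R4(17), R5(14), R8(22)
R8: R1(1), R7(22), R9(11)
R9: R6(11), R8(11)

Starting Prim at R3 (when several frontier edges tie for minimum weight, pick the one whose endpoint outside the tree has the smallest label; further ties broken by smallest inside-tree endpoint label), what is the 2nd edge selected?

Prim, starting at R3.
Step 1: cheapest edge leaving the tree is R1–R3 (4); add R1.
Step 2: cheapest edge leaving the tree is R1–R8 (1); add R8.
Step 3: cheapest edge leaving the tree is R1–R4 (4); add R4.
Step 4: cheapest edge leaving the tree is R4–R6 (5); add R6.
Step 5: cheapest edge leaving the tree is R1–R5 (6); add R5.
Step 6: cheapest edge leaving the tree is R2–R4 (8); add R2.
Step 7: cheapest edge leaving the tree is R6–R9 (11); add R9.
Step 8: cheapest edge leaving the tree is R5–R7 (14); add R7.
The 2nd edge added is R1–R8.

R1-R8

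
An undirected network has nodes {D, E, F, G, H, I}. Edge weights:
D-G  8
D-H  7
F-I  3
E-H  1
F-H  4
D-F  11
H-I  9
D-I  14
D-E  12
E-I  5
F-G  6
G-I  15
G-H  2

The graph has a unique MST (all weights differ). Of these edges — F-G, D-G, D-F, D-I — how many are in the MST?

Kruskal: consider edges lightest-first.
E-H (1): add — endpoints in different components.
G-H (2): add — endpoints in different components.
F-I (3): add — endpoints in different components.
F-H (4): add — endpoints in different components.
E-I (5): skip — E and I already connected.
F-G (6): skip — F and G already connected.
D-H (7): add — endpoints in different components.
MST edge set: {E-H, G-H, F-I, F-H, D-H}.
Of the listed edges, {} are in the MST → 0.

0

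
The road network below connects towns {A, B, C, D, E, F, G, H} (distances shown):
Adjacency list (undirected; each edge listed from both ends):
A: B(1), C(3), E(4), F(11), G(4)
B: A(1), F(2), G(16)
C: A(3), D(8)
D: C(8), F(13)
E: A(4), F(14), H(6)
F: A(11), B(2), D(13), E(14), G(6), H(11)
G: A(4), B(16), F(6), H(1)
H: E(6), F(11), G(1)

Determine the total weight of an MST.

23

Prim, starting at E.
Step 1: cheapest edge leaving the tree is A E (4); add A.
Step 2: cheapest edge leaving the tree is A B (1); add B.
Step 3: cheapest edge leaving the tree is B F (2); add F.
Step 4: cheapest edge leaving the tree is A C (3); add C.
Step 5: cheapest edge leaving the tree is A G (4); add G.
Step 6: cheapest edge leaving the tree is G H (1); add H.
Step 7: cheapest edge leaving the tree is C D (8); add D.
MST edges: A E, A B, B F, A C, A G, G H, C D; total weight 4+1+2+3+4+1+8 = 23.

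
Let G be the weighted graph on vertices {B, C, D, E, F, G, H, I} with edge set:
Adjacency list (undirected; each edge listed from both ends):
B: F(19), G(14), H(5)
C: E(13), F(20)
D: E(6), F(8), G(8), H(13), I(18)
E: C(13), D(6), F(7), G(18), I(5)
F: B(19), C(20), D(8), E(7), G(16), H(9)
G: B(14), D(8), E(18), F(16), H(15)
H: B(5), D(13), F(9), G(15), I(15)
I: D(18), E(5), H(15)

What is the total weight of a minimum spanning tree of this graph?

Prim, starting at H.
Step 1: cheapest edge leaving the tree is B–H (5); add B.
Step 2: cheapest edge leaving the tree is F–H (9); add F.
Step 3: cheapest edge leaving the tree is E–F (7); add E.
Step 4: cheapest edge leaving the tree is E–I (5); add I.
Step 5: cheapest edge leaving the tree is D–E (6); add D.
Step 6: cheapest edge leaving the tree is D–G (8); add G.
Step 7: cheapest edge leaving the tree is C–E (13); add C.
MST edges: B–H, F–H, E–F, E–I, D–E, D–G, C–E; total weight 5+9+7+5+6+8+13 = 53.

53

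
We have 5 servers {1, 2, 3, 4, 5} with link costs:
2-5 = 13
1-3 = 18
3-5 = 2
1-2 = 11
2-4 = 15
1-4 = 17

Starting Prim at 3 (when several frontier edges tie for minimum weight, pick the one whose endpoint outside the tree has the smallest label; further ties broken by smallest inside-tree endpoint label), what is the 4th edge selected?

2-4

Grow the tree from 3 using Prim:
Step 1: frontier [3-5 2, 1-3 18] → take 3-5 (2); add 5.
Step 2: frontier [1-3 18, 2-5 13] → take 2-5 (13); add 2.
Step 3: frontier [1-2 11, 2-4 15, 1-3 18] → take 1-2 (11); add 1.
Step 4: frontier [1-4 17, 2-4 15] → take 2-4 (15); add 4.
The 4th edge added is 2-4.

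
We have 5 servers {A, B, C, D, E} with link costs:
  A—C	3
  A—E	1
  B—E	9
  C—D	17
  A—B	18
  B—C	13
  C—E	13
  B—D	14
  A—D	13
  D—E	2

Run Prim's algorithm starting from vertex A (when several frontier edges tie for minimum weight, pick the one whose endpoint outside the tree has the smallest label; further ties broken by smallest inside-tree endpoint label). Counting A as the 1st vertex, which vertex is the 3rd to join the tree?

Grow the tree from A using Prim:
Step 1: cheapest edge leaving the tree is A—E (1); add E.
Step 2: cheapest edge leaving the tree is D—E (2); add D.
Step 3: cheapest edge leaving the tree is A—C (3); add C.
Step 4: cheapest edge leaving the tree is B—E (9); add B.
Vertex order: A, E, D, C, B. The 3rd vertex is D.

D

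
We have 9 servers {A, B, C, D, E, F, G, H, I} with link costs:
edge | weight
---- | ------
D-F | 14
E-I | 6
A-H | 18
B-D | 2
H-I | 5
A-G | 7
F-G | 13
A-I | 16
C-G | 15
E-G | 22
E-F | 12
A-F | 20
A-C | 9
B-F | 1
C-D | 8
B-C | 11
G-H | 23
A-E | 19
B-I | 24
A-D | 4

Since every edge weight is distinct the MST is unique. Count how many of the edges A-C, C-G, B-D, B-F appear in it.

Kruskal: consider edges lightest-first.
B-F (1): add — endpoints in different components.
B-D (2): add — endpoints in different components.
A-D (4): add — endpoints in different components.
H-I (5): add — endpoints in different components.
E-I (6): add — endpoints in different components.
A-G (7): add — endpoints in different components.
C-D (8): add — endpoints in different components.
A-C (9): skip — A and C already connected.
B-C (11): skip — B and C already connected.
E-F (12): add — endpoints in different components.
MST edge set: {B-F, B-D, A-D, H-I, E-I, A-G, C-D, E-F}.
Of the listed edges, {B-D, B-F} are in the MST → 2.

2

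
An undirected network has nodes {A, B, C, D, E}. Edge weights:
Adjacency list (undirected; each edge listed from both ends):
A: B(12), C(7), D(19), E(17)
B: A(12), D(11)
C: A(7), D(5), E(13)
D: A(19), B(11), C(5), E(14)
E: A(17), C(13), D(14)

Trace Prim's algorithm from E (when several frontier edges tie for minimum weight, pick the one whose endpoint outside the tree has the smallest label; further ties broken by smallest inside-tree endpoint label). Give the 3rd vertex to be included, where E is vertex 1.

Prim, starting at E.
Step 1: frontier [C E 13, D E 14, A E 17] → take C E (13); add C.
Step 2: frontier [C D 5, A C 7, D E 14, A E 17] → take C D (5); add D.
Step 3: frontier [A C 7, B D 11, A D 19, A E 17] → take A C (7); add A.
Step 4: frontier [A B 12, B D 11] → take B D (11); add B.
Vertex order: E, C, D, A, B. The 3rd vertex is D.

D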